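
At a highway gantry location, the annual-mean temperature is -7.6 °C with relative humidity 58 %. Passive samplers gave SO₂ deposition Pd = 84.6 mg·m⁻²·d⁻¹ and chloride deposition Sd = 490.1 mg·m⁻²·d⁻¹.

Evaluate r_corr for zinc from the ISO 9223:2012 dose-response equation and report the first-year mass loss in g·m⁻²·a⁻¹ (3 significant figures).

zinc: temperature factor f = +0.038·(-17.6) = -0.6688
  Pd branch = 0.0129·Pd^0.44·e^(0.046·RH+f) = 0.6712 μm/a
  Sd branch = 0.0175·Sd^0.57·e^(0.008·RH+0.085·T) = 0.4983 μm/a
  r_corr = 0.6712 + 0.4983 = 1.169 μm/a
Convert to mass loss: 1.169 μm/a × 7.14 g/cm³ = 8.35 g·m⁻²·a⁻¹

r_corr = 8.35 g·m⁻²·a⁻¹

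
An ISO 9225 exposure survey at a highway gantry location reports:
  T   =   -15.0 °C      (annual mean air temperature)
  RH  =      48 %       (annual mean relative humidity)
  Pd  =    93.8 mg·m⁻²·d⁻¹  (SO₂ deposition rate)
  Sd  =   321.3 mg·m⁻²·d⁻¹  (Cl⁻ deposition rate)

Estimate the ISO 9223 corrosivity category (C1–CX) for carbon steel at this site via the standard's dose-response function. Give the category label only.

C2

carbon steel: f(T) = +0.150·(T−10) [T≤10 °C] = -3.7500
  SO₂ term: 1.77·93.8^0.52·exp(0.02·48-3.7500) = 1.153
  Cl⁻ term: 0.102·321.3^0.62·exp(0.033·48+0.04·-15.0) = 9.778
  r_corr = 1.153 + 9.778 = 10.93 μm/a
Category bounds: 1.3…25 μm/a bracket r_corr ⇒ C2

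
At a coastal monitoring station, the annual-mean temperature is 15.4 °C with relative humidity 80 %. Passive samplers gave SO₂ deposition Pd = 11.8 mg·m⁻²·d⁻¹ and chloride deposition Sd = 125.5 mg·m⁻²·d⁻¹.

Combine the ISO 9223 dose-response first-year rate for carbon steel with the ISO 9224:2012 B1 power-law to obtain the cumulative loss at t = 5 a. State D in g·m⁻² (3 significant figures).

carbon steel: T>10 °C ⇒ hinge -0.054·(15.4−10) = -0.2916
  Pd branch = 1.77·Pd^0.52·e^(0.02·RH+f) = 23.64 μm/a
  Cl⁻ term: 0.102·125.5^0.62·exp(0.033·80+0.04·15.4) = 52.94
  r_corr = 23.64 + 52.94 = 76.58 μm/a
ISO 9224: D(t) = r_corr · t^b with b = 0.523 (carbon steel, B1)
  D(5) = 76.58 × 5^0.523 = 76.58 × 2.32 = 177.7 μm
  Mass loss = 177.7 μm × 7.85 g/cm³ = 1395 g·m⁻²

D(5) = 1.39e+03 g·m⁻²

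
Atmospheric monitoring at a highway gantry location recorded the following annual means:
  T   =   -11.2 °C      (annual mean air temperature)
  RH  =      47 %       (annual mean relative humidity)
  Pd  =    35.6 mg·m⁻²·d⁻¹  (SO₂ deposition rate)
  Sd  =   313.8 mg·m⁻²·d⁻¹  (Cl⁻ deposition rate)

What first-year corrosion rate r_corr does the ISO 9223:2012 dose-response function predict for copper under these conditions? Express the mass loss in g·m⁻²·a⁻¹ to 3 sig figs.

r_corr = 1.49 g·m⁻²·a⁻¹

copper: f(T) = +0.126·(T−10) [T≤10 °C] = -2.6712
  Pd branch = 0.0053·Pd^0.26·e^(0.059·RH+f) = 0.01485 μm/a
  Sd branch = 0.01025·Sd^0.27·e^(0.036·RH+0.049·T) = 0.1518 μm/a
  sum: 0.01485 + 0.1518 → r_corr = 0.1667 μm/a
Convert to mass loss: 0.1667 μm/a × 8.96 g/cm³ = 1.493 g·m⁻²·a⁻¹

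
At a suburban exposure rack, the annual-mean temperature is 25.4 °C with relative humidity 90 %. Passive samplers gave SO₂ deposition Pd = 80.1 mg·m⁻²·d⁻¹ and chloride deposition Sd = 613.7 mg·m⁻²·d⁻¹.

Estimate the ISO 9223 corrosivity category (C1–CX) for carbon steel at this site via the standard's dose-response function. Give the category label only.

CX

carbon steel: f(T) = -0.054·(T−10) [T>10 °C] = -0.8316
  SO₂ term: 1.77·80.1^0.52·exp(0.02·90-0.8316) = 45.54
  Sd branch = 0.102·Sd^0.62·e^(0.033·RH+0.04·T) = 293.9 μm/a
  r_corr = 45.54 + 293.9 = 339.5 μm/a
339 μm/a falls in (200, 700] for carbon steel → category CX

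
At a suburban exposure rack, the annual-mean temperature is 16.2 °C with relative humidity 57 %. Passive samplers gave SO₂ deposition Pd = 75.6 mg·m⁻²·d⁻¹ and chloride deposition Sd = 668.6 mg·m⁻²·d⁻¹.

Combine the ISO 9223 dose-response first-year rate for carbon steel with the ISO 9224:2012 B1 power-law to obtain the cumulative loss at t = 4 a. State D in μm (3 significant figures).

carbon steel: T>10 °C ⇒ hinge -0.054·(16.2−10) = -0.3348
  SO₂ term: 1.77·75.6^0.52·exp(0.02·57-0.3348) = 37.54
  Sd branch = 0.102·Sd^0.62·e^(0.033·RH+0.04·T) = 72.2 μm/a
  sum: 37.54 + 72.2 → r_corr = 109.7 μm/a
Power-law: D(4) = r_corr · 4^0.523
  D(4) = 109.7 × 4^0.523 = 109.7 × 2.065 = 226.6 μm

D(4) = 227 μm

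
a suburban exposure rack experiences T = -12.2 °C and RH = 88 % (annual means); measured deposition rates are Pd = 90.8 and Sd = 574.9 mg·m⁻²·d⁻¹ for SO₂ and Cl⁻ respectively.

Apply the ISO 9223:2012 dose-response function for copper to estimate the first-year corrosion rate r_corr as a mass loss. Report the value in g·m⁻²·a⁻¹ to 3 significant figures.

r_corr = 8.36 g·m⁻²·a⁻¹

copper: T≤10 °C ⇒ hinge +0.126·(-12.2−10) = -2.7972
  Pd branch = 0.0053·Pd^0.26·e^(0.059·RH+f) = 0.1877 μm/a
  Sd branch = 0.01025·Sd^0.27·e^(0.036·RH+0.049·T) = 0.7448 μm/a
  r_corr = 0.1877 + 0.7448 = 0.9325 μm/a
Convert to mass loss: 0.9325 μm/a × 8.96 g/cm³ = 8.355 g·m⁻²·a⁻¹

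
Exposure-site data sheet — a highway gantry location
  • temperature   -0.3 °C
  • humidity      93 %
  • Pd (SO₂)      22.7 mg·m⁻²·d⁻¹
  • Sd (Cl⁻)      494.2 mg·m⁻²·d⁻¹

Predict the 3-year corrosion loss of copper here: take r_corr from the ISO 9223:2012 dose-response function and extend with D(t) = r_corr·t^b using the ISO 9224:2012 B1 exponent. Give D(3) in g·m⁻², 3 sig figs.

D(3) = 43.3 g·m⁻²

copper: f(T) = +0.126·(T−10) [T≤10 °C] = -1.2978
  sulphur-dioxide contribution → 0.7874 μm/a
  chloride contribution → 1.534 μm/a
  total first-year rate 2.321 μm/a
Power-law: D(3) = r_corr · 3^0.667
  D(3) = 2.321 × 3^0.667 = 2.321 × 2.081 = 4.83 μm
  Mass loss = 4.83 μm × 8.96 g/cm³ = 43.27 g·m⁻²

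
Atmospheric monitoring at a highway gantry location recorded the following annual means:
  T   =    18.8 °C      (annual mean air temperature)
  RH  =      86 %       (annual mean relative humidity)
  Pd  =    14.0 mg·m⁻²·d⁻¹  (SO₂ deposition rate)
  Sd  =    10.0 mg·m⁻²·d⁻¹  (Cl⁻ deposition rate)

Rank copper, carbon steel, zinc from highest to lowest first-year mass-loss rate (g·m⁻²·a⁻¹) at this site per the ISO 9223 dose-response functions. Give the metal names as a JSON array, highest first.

copper: temperature factor f = -0.080·(8.8) = -0.7040
  SO₂ term: 0.0053·14.0^0.26·exp(0.059·86-0.7040) = 0.832
  Sd branch = 0.01025·Sd^0.27·e^(0.036·RH+0.049·T) = 1.06 μm/a
  r_corr = 0.832 + 1.06 = 1.892 μm/a
  mass loss = 1.892 μm/a × 8.96 g/cm³ = 16.95 g·m⁻²·a⁻¹
carbon steel: temperature factor f = -0.054·(8.8) = -0.4752
  Pd branch = 1.77·Pd^0.52·e^(0.02·RH+f) = 24.24 μm/a
  Cl⁻ term: 0.102·10.0^0.62·exp(0.033·86+0.04·18.8) = 15.41
  sum: 24.24 + 15.41 → r_corr = 39.65 μm/a
  mass loss = 39.65 μm/a × 7.85 g/cm³ = 311.2 g·m⁻²·a⁻¹
zinc: temperature factor f = -0.071·(8.8) = -0.6248
  Pd branch = 0.0129·Pd^0.44·e^(0.046·RH+f) = 1.152 μm/a
  Cl⁻ term: 0.0175·10.0^0.57·exp(0.008·86+0.085·18.8) = 0.6395
  r_corr = 1.152 + 0.6395 = 1.792 μm/a
  mass loss = 1.792 μm/a × 7.14 g/cm³ = 12.79 g·m⁻²·a⁻¹
Ordering by g·m⁻²·a⁻¹: carbon steel (311) > copper (17) > zinc (12.8)

["carbon steel", "copper", "zinc"]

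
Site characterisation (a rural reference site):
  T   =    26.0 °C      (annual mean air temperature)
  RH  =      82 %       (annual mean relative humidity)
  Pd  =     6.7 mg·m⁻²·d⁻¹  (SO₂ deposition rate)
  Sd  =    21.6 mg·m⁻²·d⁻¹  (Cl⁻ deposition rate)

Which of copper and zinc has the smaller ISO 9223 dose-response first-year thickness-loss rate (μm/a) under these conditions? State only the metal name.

copper

copper: f(T) = -0.080·(T−10) [T>10 °C] = -1.2800
  sulphur-dioxide contribution → 0.305 μm/a
  chloride contribution → 1.608 μm/a
  total first-year rate 1.913 μm/a
zinc: f(T) = -0.071·(T−10) [T>10 °C] = -1.1360
  sulphur-dioxide contribution → 0.4158 μm/a
  chloride contribution → 1.772 μm/a
  ⇒ r_corr(zinc) = 2.187 μm/a
Ordering by μm/a: zinc (2.19) > copper (1.91)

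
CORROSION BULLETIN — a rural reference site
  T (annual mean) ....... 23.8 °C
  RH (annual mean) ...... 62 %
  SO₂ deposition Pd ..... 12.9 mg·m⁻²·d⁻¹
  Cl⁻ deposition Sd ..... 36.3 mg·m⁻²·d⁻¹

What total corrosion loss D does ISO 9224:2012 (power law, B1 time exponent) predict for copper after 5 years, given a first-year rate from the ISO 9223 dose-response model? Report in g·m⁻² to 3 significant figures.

D(5) = 24.7 g·m⁻²

copper: T>10 °C ⇒ hinge -0.080·(23.8−10) = -1.1040
  SO₂ term: 0.0053·12.9^0.26·exp(0.059·62-1.1040) = 0.1325
  Cl⁻ term: 0.01025·36.3^0.27·exp(0.036·62+0.049·23.8) = 0.8086
  sum: 0.1325 + 0.8086 → r_corr = 0.9411 μm/a
Long-term exponent b (ISO 9224 Table 2, B1) = 0.667
  D(5) = 0.9411 × 5^0.667 = 0.9411 × 2.926 = 2.753 μm
  Mass loss = 2.753 μm × 8.96 g/cm³ = 24.67 g·m⁻²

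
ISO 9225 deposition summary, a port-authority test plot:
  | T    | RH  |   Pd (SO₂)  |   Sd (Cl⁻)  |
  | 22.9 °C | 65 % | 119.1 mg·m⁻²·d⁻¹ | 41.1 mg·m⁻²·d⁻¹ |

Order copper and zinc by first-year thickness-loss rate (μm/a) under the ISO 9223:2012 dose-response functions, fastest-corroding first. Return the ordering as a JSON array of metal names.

["zinc", "copper"]

copper: temperature factor f = -0.080·(12.9) = -1.0320
  sulphur-dioxide contribution → 0.3029 μm/a
  chloride contribution → 0.8913 μm/a
  total first-year rate 1.194 μm/a
zinc: T>10 °C ⇒ hinge -0.071·(22.9−10) = -0.9159
  sulphur-dioxide contribution → 0.8409 μm/a
  chloride contribution → 1.714 μm/a
  total first-year rate 2.555 μm/a
Ordering by μm/a: zinc (2.56) > copper (1.19)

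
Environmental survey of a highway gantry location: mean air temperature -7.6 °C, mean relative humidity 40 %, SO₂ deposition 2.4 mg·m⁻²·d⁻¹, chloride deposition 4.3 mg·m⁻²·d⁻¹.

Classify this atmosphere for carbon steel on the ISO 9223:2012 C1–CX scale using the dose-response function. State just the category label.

C1

carbon steel: temperature factor f = +0.150·(-17.6) = -2.6400
  SO₂ term: 1.77·2.4^0.52·exp(0.02·40-2.6400) = 0.4432
  Sd branch = 0.102·Sd^0.62·e^(0.033·RH+0.04·T) = 0.696 μm/a
  sum: 0.4432 + 0.696 → r_corr = 1.139 μm/a
ISO 9223 Table 2 (carbon steel): 0 < 1.14 ≤ 1.3 μm/a ⇒ C1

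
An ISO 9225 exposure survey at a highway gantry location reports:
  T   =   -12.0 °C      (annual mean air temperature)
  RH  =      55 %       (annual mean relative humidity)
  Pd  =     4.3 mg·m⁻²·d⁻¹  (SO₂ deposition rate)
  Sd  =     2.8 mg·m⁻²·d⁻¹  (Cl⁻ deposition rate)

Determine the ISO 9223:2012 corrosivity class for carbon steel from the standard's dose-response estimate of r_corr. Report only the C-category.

C1

carbon steel: T≤10 °C ⇒ hinge +0.150·(-12.0−10) = -3.3000
  SO₂ term: 1.77·4.3^0.52·exp(0.02·55-3.3000) = 0.4187
  Cl⁻ term: 0.102·2.8^0.62·exp(0.033·55+0.04·-12.0) = 0.7339
  r_corr = 0.4187 + 0.7339 = 1.153 μm/a
1.15 μm/a falls in (0, 1.3] for carbon steel → category C1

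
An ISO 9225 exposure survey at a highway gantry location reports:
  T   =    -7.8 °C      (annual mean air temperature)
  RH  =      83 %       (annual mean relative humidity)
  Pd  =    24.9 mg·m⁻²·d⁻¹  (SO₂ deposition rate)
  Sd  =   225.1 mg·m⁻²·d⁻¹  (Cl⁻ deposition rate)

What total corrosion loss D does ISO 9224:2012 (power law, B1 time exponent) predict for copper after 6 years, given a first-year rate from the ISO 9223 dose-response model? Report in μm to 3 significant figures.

copper: f(T) = +0.126·(T−10) [T≤10 °C] = -2.2428
  Pd branch = 0.0053·Pd^0.26·e^(0.059·RH+f) = 0.1738 μm/a
  Cl⁻ term: 0.01025·225.1^0.27·exp(0.036·83+0.049·-7.8) = 0.5992
  r_corr = 0.1738 + 0.5992 = 0.7729 μm/a
Long-term exponent b (ISO 9224 Table 2, B1) = 0.667
  D(6) = 0.7729 × 6^0.667 = 0.7729 × 3.304 = 2.554 μm

D(6) = 2.55 μm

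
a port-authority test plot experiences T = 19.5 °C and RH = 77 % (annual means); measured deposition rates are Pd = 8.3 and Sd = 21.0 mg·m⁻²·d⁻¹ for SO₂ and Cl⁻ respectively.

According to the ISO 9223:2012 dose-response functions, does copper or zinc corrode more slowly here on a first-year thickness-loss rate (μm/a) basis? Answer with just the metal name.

copper

copper: f(T) = -0.080·(T−10) [T>10 °C] = -0.7600
  Pd branch = 0.0053·Pd^0.26·e^(0.059·RH+f) = 0.4038 μm/a
  Cl⁻ term: 0.01025·21.0^0.27·exp(0.036·77+0.049·19.5) = 0.9695
  r_corr = 0.4038 + 0.9695 = 1.373 μm/a
zinc: T>10 °C ⇒ hinge -0.071·(19.5−10) = -0.6745
  SO₂ term: 0.0129·8.3^0.44·exp(0.046·77-0.6745) = 0.5759
  Cl⁻ term: 0.0175·21.0^0.57·exp(0.008·77+0.085·19.5) = 0.964
  sum: 0.5759 + 0.964 → r_corr = 1.54 μm/a
Ordering by μm/a: zinc (1.54) > copper (1.37)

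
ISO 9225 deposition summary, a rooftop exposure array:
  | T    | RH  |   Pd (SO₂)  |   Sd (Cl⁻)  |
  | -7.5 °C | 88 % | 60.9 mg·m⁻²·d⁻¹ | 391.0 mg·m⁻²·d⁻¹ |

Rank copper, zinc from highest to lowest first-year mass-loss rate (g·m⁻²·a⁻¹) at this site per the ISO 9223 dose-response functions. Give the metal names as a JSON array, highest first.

["zinc", "copper"]

copper: T≤10 °C ⇒ hinge +0.126·(-7.5−10) = -2.2050
  SO₂ term: 0.0053·60.9^0.26·exp(0.059·88-2.2050) = 0.3059
  Cl⁻ term: 0.01025·391.0^0.27·exp(0.036·88+0.049·-7.5) = 0.845
  sum: 0.3059 + 0.845 → r_corr = 1.151 μm/a
  mass loss = 1.151 μm/a × 8.96 g/cm³ = 10.31 g·m⁻²·a⁻¹
zinc: T≤10 °C ⇒ hinge +0.038·(-7.5−10) = -0.6650
  Pd branch = 0.0129·Pd^0.44·e^(0.046·RH+f) = 2.318 μm/a
  Sd branch = 0.0175·Sd^0.57·e^(0.008·RH+0.085·T) = 0.5616 μm/a
  sum: 2.318 + 0.5616 → r_corr = 2.879 μm/a
  mass loss = 2.879 μm/a × 7.14 g/cm³ = 20.56 g·m⁻²·a⁻¹
Ordering by g·m⁻²·a⁻¹: zinc (20.6) > copper (10.3)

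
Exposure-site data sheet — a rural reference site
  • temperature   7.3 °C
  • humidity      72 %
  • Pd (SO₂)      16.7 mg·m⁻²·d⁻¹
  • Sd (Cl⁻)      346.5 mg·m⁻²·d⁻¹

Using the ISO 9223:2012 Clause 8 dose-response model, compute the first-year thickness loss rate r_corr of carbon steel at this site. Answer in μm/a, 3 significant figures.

r_corr = 76.7 μm/a

carbon steel: temperature factor f = +0.150·(-2.7) = -0.4050
  sulphur-dioxide contribution → 21.54 μm/a
  chloride contribution → 55.2 μm/a
  ⇒ r_corr(carbon steel) = 76.74 μm/a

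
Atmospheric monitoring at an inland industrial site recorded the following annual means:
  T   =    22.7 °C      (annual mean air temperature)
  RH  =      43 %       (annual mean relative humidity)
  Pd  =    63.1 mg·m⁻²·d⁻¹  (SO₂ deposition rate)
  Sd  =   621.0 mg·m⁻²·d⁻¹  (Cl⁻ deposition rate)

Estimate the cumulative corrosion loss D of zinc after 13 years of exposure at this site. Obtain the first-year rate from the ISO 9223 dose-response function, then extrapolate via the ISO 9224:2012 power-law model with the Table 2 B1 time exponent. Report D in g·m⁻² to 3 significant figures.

D(13) = 395 g·m⁻²

zinc: T>10 °C ⇒ hinge -0.071·(22.7−10) = -0.9017
  sulphur-dioxide contribution → 0.2344 μm/a
  chloride contribution → 6.645 μm/a
  total first-year rate 6.879 μm/a
Long-term exponent b (ISO 9224 Table 2, B1) = 0.813
  D(13) = 6.879 × 13^0.813 = 6.879 × 8.047 = 55.36 μm
  Mass loss = 55.36 μm × 7.14 g/cm³ = 395.2 g·m⁻²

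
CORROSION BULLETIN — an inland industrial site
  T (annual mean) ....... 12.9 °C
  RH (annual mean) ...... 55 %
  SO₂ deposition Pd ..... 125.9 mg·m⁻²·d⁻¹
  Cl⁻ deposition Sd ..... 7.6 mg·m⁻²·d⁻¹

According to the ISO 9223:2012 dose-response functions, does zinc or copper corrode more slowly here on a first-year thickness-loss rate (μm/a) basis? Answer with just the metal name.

zinc: f(T) = -0.071·(T−10) [T>10 °C] = -0.2059
  SO₂ term: 0.0129·125.9^0.44·exp(0.046·55-0.2059) = 1.106
  Sd branch = 0.0175·Sd^0.57·e^(0.008·RH+0.085·T) = 0.2585 μm/a
  r_corr = 1.106 + 0.2585 = 1.365 μm/a
copper: temperature factor f = -0.080·(2.9) = -0.2320
  SO₂ term: 0.0053·125.9^0.26·exp(0.059·55-0.2320) = 0.3792
  Cl⁻ term: 0.01025·7.6^0.27·exp(0.036·55+0.049·12.9) = 0.2415
  sum: 0.3792 + 0.2415 → r_corr = 0.6207 μm/a
Ordering by μm/a: zinc (1.36) > copper (0.621)

copper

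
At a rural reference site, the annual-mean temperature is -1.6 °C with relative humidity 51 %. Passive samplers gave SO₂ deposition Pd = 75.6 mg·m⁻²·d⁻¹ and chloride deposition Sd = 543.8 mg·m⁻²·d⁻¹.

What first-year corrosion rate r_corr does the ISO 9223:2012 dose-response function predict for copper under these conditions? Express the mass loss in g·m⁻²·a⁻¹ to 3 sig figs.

r_corr = 3.60 g·m⁻²·a⁻¹

copper: T≤10 °C ⇒ hinge +0.126·(-1.6−10) = -1.4616
  Pd branch = 0.0053·Pd^0.26·e^(0.059·RH+f) = 0.07669 μm/a
  Sd branch = 0.01025·Sd^0.27·e^(0.036·RH+0.049·T) = 0.3255 μm/a
  sum: 0.07669 + 0.3255 → r_corr = 0.4022 μm/a
Convert to mass loss: 0.4022 μm/a × 8.96 g/cm³ = 3.604 g·m⁻²·a⁻¹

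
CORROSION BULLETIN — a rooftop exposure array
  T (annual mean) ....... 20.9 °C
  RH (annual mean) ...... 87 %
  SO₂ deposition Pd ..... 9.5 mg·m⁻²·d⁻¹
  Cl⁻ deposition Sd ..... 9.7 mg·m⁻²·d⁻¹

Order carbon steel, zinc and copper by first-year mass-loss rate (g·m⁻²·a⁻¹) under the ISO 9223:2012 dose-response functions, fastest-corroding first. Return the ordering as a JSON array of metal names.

carbon steel: f(T) = -0.054·(T−10) [T>10 °C] = -0.5886
  Pd branch = 1.77·Pd^0.52·e^(0.02·RH+f) = 18.05 μm/a
  Cl⁻ term: 0.102·9.7^0.62·exp(0.033·87+0.04·20.9) = 17
  sum: 18.05 + 17 → r_corr = 35.04 μm/a
  mass loss = 35.04 μm/a × 7.85 g/cm³ = 275.1 g·m⁻²·a⁻¹
zinc: temperature factor f = -0.071·(10.9) = -0.7739
  Pd branch = 0.0129·Pd^0.44·e^(0.046·RH+f) = 0.8765 μm/a
  Cl⁻ term: 0.0175·9.7^0.57·exp(0.008·87+0.085·20.9) = 0.7573
  sum: 0.8765 + 0.7573 → r_corr = 1.634 μm/a
  mass loss = 1.634 μm/a × 7.14 g/cm³ = 11.67 g·m⁻²·a⁻¹
copper: f(T) = -0.080·(T−10) [T>10 °C] = -0.8720
  Pd branch = 0.0053·Pd^0.26·e^(0.059·RH+f) = 0.6745 μm/a
  Cl⁻ term: 0.01025·9.7^0.27·exp(0.036·87+0.049·20.9) = 1.208
  r_corr = 0.6745 + 1.208 = 1.883 μm/a
  mass loss = 1.883 μm/a × 8.96 g/cm³ = 16.87 g·m⁻²·a⁻¹
Ordering by g·m⁻²·a⁻¹: carbon steel (275) > copper (16.9) > zinc (11.7)

["carbon steel", "copper", "zinc"]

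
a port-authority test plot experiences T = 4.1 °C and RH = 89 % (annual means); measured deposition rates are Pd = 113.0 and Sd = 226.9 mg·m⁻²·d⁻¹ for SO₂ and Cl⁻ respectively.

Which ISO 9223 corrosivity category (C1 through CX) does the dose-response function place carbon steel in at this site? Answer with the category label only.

C5

carbon steel: f(T) = +0.150·(T−10) [T≤10 °C] = -0.8850
  sulphur-dioxide contribution → 50.61 μm/a
  chloride contribution → 65.46 μm/a
  ⇒ r_corr(carbon steel) = 116.1 μm/a
Category bounds: 80…200 μm/a bracket r_corr ⇒ C5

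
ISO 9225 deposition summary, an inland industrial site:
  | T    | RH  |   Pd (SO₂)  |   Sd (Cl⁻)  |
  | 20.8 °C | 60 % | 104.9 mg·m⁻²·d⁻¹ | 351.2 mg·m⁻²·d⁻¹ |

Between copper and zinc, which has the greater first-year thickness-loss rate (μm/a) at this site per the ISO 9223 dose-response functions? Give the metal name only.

copper: T>10 °C ⇒ hinge -0.080·(20.8−10) = -0.8640
  sulphur-dioxide contribution → 0.2581 μm/a
  chloride contribution → 1.199 μm/a
  total first-year rate 1.457 μm/a
zinc: T>10 °C ⇒ hinge -0.071·(20.8−10) = -0.7668
  sulphur-dioxide contribution → 0.7334 μm/a
  chloride contribution → 4.681 μm/a
  ⇒ r_corr(zinc) = 5.414 μm/a
Ordering by μm/a: zinc (5.41) > copper (1.46)

zinc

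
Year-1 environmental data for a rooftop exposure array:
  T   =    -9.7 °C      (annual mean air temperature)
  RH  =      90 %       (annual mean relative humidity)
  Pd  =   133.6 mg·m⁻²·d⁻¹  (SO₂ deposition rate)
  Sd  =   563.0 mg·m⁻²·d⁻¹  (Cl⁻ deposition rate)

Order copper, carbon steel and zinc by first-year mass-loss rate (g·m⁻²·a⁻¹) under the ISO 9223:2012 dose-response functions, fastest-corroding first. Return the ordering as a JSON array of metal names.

["carbon steel", "zinc", "copper"]

copper: T≤10 °C ⇒ hinge +0.126·(-9.7−10) = -2.4822
  SO₂ term: 0.0053·133.6^0.26·exp(0.059·90-2.4822) = 0.32
  Cl⁻ term: 0.01025·563.0^0.27·exp(0.036·90+0.049·-9.7) = 0.8996
  r_corr = 0.32 + 0.8996 = 1.22 μm/a
  mass loss = 1.22 μm/a × 8.96 g/cm³ = 10.93 g·m⁻²·a⁻¹
carbon steel: T≤10 °C ⇒ hinge +0.150·(-9.7−10) = -2.9550
  SO₂ term: 1.77·133.6^0.52·exp(0.02·90-2.9550) = 7.109
  Sd branch = 0.102·Sd^0.62·e^(0.033·RH+0.04·T) = 68.43 μm/a
  sum: 7.109 + 68.43 → r_corr = 75.54 μm/a
  mass loss = 75.54 μm/a × 7.85 g/cm³ = 593 g·m⁻²·a⁻¹
zinc: T≤10 °C ⇒ hinge +0.038·(-9.7−10) = -0.7486
  Pd branch = 0.0129·Pd^0.44·e^(0.046·RH+f) = 3.302 μm/a
  Sd branch = 0.0175·Sd^0.57·e^(0.008·RH+0.085·T) = 0.5827 μm/a
  sum: 3.302 + 0.5827 → r_corr = 3.885 μm/a
  mass loss = 3.885 μm/a × 7.14 g/cm³ = 27.74 g·m⁻²·a⁻¹
Ordering by g·m⁻²·a⁻¹: carbon steel (593) > zinc (27.7) > copper (10.9)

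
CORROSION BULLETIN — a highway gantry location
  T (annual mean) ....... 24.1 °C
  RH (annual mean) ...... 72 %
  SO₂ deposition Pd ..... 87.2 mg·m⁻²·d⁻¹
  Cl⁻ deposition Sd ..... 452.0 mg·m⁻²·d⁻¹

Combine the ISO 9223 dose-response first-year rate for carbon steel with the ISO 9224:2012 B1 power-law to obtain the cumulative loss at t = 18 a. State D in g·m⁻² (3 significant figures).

D(18) = 5.80e+03 g·m⁻²

carbon steel: temperature factor f = -0.054·(14.1) = -0.7614
  sulphur-dioxide contribution → 35.62 μm/a
  chloride contribution → 127.4 μm/a
  ⇒ r_corr(carbon steel) = 163.1 μm/a
ISO 9224: D(t) = r_corr · t^b with b = 0.523 (carbon steel, B1)
  D(18) = 163.1 × 18^0.523 = 163.1 × 4.534 = 739.4 μm
  Mass loss = 739.4 μm × 7.85 g/cm³ = 5804 g·m⁻²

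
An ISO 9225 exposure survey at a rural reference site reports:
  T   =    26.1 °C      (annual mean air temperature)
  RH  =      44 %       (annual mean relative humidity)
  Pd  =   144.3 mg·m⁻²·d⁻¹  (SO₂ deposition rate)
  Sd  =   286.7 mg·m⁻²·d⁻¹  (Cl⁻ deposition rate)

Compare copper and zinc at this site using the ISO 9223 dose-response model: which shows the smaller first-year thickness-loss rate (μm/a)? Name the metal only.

copper

copper: temperature factor f = -0.080·(16.1) = -1.2880
  Pd branch = 0.0053·Pd^0.26·e^(0.059·RH+f) = 0.07141 μm/a
  Sd branch = 0.01025·Sd^0.27·e^(0.036·RH+0.049·T) = 0.8271 μm/a
  r_corr = 0.07141 + 0.8271 = 0.8985 μm/a
zinc: temperature factor f = -0.071·(16.1) = -1.1431
  Pd branch = 0.0129·Pd^0.44·e^(0.046·RH+f) = 0.2775 μm/a
  Cl⁻ term: 0.0175·286.7^0.57·exp(0.008·44+0.085·26.1) = 5.756
  r_corr = 0.2775 + 5.756 = 6.034 μm/a
Ordering by μm/a: zinc (6.03) > copper (0.899)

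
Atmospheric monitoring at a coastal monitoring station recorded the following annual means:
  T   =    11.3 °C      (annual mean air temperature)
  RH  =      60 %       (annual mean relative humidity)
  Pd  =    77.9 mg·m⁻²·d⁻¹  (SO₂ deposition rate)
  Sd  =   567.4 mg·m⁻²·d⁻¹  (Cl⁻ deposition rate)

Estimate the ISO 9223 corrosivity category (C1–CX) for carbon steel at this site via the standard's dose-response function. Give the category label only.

C5

carbon steel: f(T) = -0.054·(T−10) [T>10 °C] = -0.0702
  Pd branch = 1.77·Pd^0.52·e^(0.02·RH+f) = 52.75 μm/a
  Sd branch = 0.102·Sd^0.62·e^(0.033·RH+0.04·T) = 59.19 μm/a
  sum: 52.75 + 59.19 → r_corr = 111.9 μm/a
Category bounds: 80…200 μm/a bracket r_corr ⇒ C5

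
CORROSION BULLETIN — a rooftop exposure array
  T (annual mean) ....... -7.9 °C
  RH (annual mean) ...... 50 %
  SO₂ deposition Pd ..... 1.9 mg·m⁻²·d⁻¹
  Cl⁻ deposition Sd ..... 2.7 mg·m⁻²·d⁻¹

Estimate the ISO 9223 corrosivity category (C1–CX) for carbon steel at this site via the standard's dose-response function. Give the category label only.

C1

carbon steel: T≤10 °C ⇒ hinge +0.150·(-7.9−10) = -2.6850
  Pd branch = 1.77·Pd^0.52·e^(0.02·RH+f) = 0.4583 μm/a
  Cl⁻ term: 0.102·2.7^0.62·exp(0.033·50+0.04·-7.9) = 0.7168
  sum: 0.4583 + 0.7168 → r_corr = 1.175 μm/a
Category bounds: 0…1.3 μm/a bracket r_corr ⇒ C1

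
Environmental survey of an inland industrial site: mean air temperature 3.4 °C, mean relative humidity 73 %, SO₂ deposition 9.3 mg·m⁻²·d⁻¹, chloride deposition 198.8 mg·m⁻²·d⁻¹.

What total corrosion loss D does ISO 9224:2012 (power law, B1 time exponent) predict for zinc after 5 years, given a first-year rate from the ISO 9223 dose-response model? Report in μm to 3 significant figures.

zinc: temperature factor f = +0.038·(-6.6) = -0.2508
  Pd branch = 0.0129·Pd^0.44·e^(0.046·RH+f) = 0.7694 μm/a
  Sd branch = 0.0175·Sd^0.57·e^(0.008·RH+0.085·T) = 0.8556 μm/a
  r_corr = 0.7694 + 0.8556 = 1.625 μm/a
Power-law: D(5) = r_corr · 5^0.813
  D(5) = 1.625 × 5^0.813 = 1.625 × 3.701 = 6.013 μm

D(5) = 6.01 μm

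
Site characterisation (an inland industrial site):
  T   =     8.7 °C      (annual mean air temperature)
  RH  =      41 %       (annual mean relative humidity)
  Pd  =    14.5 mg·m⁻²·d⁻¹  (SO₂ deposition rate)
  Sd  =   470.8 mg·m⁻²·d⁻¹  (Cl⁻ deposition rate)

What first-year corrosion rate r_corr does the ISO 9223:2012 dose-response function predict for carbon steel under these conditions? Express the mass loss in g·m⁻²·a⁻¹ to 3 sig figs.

carbon steel: T≤10 °C ⇒ hinge +0.150·(8.7−10) = -0.1950
  SO₂ term: 1.77·14.5^0.52·exp(0.02·41-0.1950) = 13.28
  Sd branch = 0.102·Sd^0.62·e^(0.033·RH+0.04·T) = 25.38 μm/a
  r_corr = 13.28 + 25.38 = 38.66 μm/a
Convert to mass loss: 38.66 μm/a × 7.85 g/cm³ = 303.5 g·m⁻²·a⁻¹

r_corr = 304 g·m⁻²·a⁻¹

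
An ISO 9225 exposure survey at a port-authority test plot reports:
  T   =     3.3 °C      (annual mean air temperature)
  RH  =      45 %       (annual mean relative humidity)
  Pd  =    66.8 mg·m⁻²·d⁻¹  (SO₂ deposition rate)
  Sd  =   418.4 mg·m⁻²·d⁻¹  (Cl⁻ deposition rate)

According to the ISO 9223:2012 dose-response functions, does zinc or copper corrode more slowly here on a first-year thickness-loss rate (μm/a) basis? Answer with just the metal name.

zinc: temperature factor f = +0.038·(-6.7) = -0.2546
  sulphur-dioxide contribution → 0.5034 μm/a
  chloride contribution → 1.036 μm/a
  total first-year rate 1.54 μm/a
copper: temperature factor f = +0.126·(-6.7) = -0.8442
  sulphur-dioxide contribution → 0.09664 μm/a
  chloride contribution → 0.3107 μm/a
  ⇒ r_corr(copper) = 0.4073 μm/a
Ordering by μm/a: zinc (1.54) > copper (0.407)

copper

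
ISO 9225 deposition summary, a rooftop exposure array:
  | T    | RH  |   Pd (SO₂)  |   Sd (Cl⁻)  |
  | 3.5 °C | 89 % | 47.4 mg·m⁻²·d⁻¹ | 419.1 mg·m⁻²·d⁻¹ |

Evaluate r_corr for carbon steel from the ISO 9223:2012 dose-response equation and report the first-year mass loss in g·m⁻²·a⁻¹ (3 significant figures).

carbon steel: T≤10 °C ⇒ hinge +0.150·(3.5−10) = -0.9750
  Pd branch = 1.77·Pd^0.52·e^(0.02·RH+f) = 29.44 μm/a
  Sd branch = 0.102·Sd^0.62·e^(0.033·RH+0.04·T) = 93.49 μm/a
  sum: 29.44 + 93.49 → r_corr = 122.9 μm/a
Convert to mass loss: 122.9 μm/a × 7.85 g/cm³ = 965 g·m⁻²·a⁻¹

r_corr = 965 g·m⁻²·a⁻¹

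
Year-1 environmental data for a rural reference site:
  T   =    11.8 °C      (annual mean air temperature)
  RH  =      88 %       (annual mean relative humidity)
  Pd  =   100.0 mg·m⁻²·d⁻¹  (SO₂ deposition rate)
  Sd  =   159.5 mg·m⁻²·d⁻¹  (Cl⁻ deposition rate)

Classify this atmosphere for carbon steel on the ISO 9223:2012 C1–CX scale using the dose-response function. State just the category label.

carbon steel: temperature factor f = -0.054·(1.8) = -0.0972
  Pd branch = 1.77·Pd^0.52·e^(0.02·RH+f) = 102.4 μm/a
  Sd branch = 0.102·Sd^0.62·e^(0.033·RH+0.04·T) = 69.26 μm/a
  sum: 102.4 + 69.26 → r_corr = 171.6 μm/a
172 μm/a falls in (80, 200] for carbon steel → category C5

C5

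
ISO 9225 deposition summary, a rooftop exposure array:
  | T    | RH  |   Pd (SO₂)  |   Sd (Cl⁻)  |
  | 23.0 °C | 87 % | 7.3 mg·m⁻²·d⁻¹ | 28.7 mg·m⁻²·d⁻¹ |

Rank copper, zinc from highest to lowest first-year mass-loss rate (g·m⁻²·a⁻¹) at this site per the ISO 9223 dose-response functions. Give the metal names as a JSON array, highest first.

copper: T>10 °C ⇒ hinge -0.080·(23.0−10) = -1.0400
  Pd branch = 0.0053·Pd^0.26·e^(0.059·RH+f) = 0.5325 μm/a
  Cl⁻ term: 0.01025·28.7^0.27·exp(0.036·87+0.049·23.0) = 1.795
  r_corr = 0.5325 + 1.795 = 2.327 μm/a
  mass loss = 2.327 μm/a × 8.96 g/cm³ = 20.85 g·m⁻²·a⁻¹
zinc: f(T) = -0.071·(T−10) [T>10 °C] = -0.9230
  SO₂ term: 0.0129·7.3^0.44·exp(0.046·87-0.9230) = 0.6724
  Sd branch = 0.0175·Sd^0.57·e^(0.008·RH+0.085·T) = 1.68 μm/a
  r_corr = 0.6724 + 1.68 = 2.353 μm/a
  mass loss = 2.353 μm/a × 7.14 g/cm³ = 16.8 g·m⁻²·a⁻¹
Ordering by g·m⁻²·a⁻¹: copper (20.9) > zinc (16.8)

["copper", "zinc"]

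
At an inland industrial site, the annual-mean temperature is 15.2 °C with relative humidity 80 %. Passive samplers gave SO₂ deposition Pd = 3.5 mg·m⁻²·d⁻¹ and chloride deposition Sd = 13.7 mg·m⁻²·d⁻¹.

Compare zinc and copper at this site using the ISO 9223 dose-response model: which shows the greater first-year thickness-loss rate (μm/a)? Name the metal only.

zinc: f(T) = -0.071·(T−10) [T>10 °C] = -0.3692
  Pd branch = 0.0129·Pd^0.44·e^(0.046·RH+f) = 0.6135 μm/a
  Cl⁻ term: 0.0175·13.7^0.57·exp(0.008·80+0.085·15.2) = 0.5371
  r_corr = 0.6135 + 0.5371 = 1.151 μm/a
copper: f(T) = -0.080·(T−10) [T>10 °C] = -0.4160
  SO₂ term: 0.0053·3.5^0.26·exp(0.059·80-0.4160) = 0.5432
  Cl⁻ term: 0.01025·13.7^0.27·exp(0.036·80+0.049·15.2) = 0.7796
  sum: 0.5432 + 0.7796 → r_corr = 1.323 μm/a
Ordering by μm/a: copper (1.32) > zinc (1.15)

copper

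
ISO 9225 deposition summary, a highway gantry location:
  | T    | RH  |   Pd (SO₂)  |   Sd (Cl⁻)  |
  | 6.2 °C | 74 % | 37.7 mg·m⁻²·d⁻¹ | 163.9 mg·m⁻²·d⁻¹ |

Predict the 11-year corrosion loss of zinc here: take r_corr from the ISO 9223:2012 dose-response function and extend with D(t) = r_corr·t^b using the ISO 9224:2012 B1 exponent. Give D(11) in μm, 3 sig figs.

D(11) = 18.5 μm

zinc: f(T) = +0.038·(T−10) [T≤10 °C] = -0.1444
  Pd branch = 0.0129·Pd^0.44·e^(0.046·RH+f) = 1.659 μm/a
  Cl⁻ term: 0.0175·163.9^0.57·exp(0.008·74+0.085·6.2) = 0.9802
  sum: 1.659 + 0.9802 → r_corr = 2.639 μm/a
Long-term exponent b (ISO 9224 Table 2, B1) = 0.813
  D(11) = 2.639 × 11^0.813 = 2.639 × 7.025 = 18.54 μm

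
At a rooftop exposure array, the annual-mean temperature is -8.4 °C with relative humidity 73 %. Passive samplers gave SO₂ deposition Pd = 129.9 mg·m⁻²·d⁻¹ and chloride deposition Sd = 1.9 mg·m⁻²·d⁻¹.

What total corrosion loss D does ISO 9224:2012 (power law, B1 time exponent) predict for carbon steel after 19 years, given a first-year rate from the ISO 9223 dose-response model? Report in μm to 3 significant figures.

carbon steel: temperature factor f = +0.150·(-18.4) = -2.7600
  Pd branch = 1.77·Pd^0.52·e^(0.02·RH+f) = 6.06 μm/a
  Cl⁻ term: 0.102·1.9^0.62·exp(0.033·73+0.04·-8.4) = 1.207
  sum: 6.06 + 1.207 → r_corr = 7.267 μm/a
ISO 9224: D(t) = r_corr · t^b with b = 0.523 (carbon steel, B1)
  D(19) = 7.267 × 19^0.523 = 7.267 × 4.664 = 33.9 μm

D(19) = 33.9 μm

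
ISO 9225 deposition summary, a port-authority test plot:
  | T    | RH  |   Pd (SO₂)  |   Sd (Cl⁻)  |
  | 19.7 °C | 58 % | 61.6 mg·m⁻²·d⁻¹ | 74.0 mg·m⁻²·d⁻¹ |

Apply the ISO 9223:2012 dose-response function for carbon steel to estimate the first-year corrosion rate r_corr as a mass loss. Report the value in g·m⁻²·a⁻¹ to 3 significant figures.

carbon steel: temperature factor f = -0.054·(9.7) = -0.5238
  Pd branch = 1.77·Pd^0.52·e^(0.02·RH+f) = 28.5 μm/a
  Sd branch = 0.102·Sd^0.62·e^(0.033·RH+0.04·T) = 21.93 μm/a
  r_corr = 28.5 + 21.93 = 50.43 μm/a
Convert to mass loss: 50.43 μm/a × 7.85 g/cm³ = 395.9 g·m⁻²·a⁻¹

r_corr = 396 g·m⁻²·a⁻¹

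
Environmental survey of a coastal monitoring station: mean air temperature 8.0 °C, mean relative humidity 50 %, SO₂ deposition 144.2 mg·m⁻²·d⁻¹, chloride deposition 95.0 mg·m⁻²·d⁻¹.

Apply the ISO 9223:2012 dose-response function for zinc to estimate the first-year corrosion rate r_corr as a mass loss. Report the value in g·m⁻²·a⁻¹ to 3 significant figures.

r_corr = 12.5 g·m⁻²·a⁻¹

zinc: f(T) = +0.038·(T−10) [T≤10 °C] = -0.0760
  sulphur-dioxide contribution → 1.063 μm/a
  chloride contribution → 0.6908 μm/a
  ⇒ r_corr(zinc) = 1.754 μm/a
Convert to mass loss: 1.754 μm/a × 7.14 g/cm³ = 12.52 g·m⁻²·a⁻¹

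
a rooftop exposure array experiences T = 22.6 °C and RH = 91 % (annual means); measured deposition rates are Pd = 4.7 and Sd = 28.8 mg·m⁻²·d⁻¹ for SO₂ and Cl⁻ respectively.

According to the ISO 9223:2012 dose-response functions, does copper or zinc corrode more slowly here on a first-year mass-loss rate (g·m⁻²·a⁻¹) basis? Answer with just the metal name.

copper: f(T) = -0.080·(T−10) [T>10 °C] = -1.0080
  sulphur-dioxide contribution → 0.6208 μm/a
  chloride contribution → 2.034 μm/a
  ⇒ r_corr(copper) = 2.655 μm/a
  mass loss = 2.655 μm/a × 8.96 g/cm³ = 23.79 g·m⁻²·a⁻¹
zinc: temperature factor f = -0.071·(12.6) = -0.8946
  sulphur-dioxide contribution → 0.6851 μm/a
  chloride contribution → 1.68 μm/a
  ⇒ r_corr(zinc) = 2.365 μm/a
  mass loss = 2.365 μm/a × 7.14 g/cm³ = 16.89 g·m⁻²·a⁻¹
Ordering by g·m⁻²·a⁻¹: copper (23.8) > zinc (16.9)

zinc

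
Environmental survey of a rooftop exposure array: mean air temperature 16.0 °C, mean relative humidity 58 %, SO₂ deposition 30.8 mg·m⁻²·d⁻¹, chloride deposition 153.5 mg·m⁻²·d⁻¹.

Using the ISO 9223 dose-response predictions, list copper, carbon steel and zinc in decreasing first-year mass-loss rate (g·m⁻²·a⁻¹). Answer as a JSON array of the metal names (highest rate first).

copper: temperature factor f = -0.080·(6.0) = -0.4800
  Pd branch = 0.0053·Pd^0.26·e^(0.059·RH+f) = 0.2449 μm/a
  Sd branch = 0.01025·Sd^0.27·e^(0.036·RH+0.049·T) = 0.7051 μm/a
  sum: 0.2449 + 0.7051 → r_corr = 0.95 μm/a
  mass loss = 0.95 μm/a × 8.96 g/cm³ = 8.512 g·m⁻²·a⁻¹
carbon steel: temperature factor f = -0.054·(6.0) = -0.3240
  SO₂ term: 1.77·30.8^0.52·exp(0.02·58-0.3240) = 24.27
  Sd branch = 0.102·Sd^0.62·e^(0.033·RH+0.04·T) = 29.73 μm/a
  sum: 24.27 + 29.73 → r_corr = 54 μm/a
  mass loss = 54 μm/a × 7.85 g/cm³ = 423.9 g·m⁻²·a⁻¹
zinc: T>10 °C ⇒ hinge -0.071·(16.0−10) = -0.4260
  SO₂ term: 0.0129·30.8^0.44·exp(0.046·58-0.4260) = 0.5486
  Cl⁻ term: 0.0175·153.5^0.57·exp(0.008·58+0.085·16.0) = 1.911
  sum: 0.5486 + 1.911 → r_corr = 2.46 μm/a
  mass loss = 2.46 μm/a × 7.14 g/cm³ = 17.56 g·m⁻²·a⁻¹
Ordering by g·m⁻²·a⁻¹: carbon steel (424) > zinc (17.6) > copper (8.51)

["carbon steel", "zinc", "copper"]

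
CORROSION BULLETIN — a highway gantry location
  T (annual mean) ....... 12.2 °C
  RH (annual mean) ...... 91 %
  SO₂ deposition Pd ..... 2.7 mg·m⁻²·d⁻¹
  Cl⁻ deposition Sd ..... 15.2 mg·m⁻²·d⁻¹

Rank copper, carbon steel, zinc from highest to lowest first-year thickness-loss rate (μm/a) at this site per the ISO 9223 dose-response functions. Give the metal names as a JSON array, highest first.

["carbon steel", "copper", "zinc"]

copper: temperature factor f = -0.080·(2.2) = -0.1760
  SO₂ term: 0.0053·2.7^0.26·exp(0.059·91-0.1760) = 1.235
  Sd branch = 0.01025·Sd^0.27·e^(0.036·RH+0.049·T) = 1.028 μm/a
  sum: 1.235 + 1.028 → r_corr = 2.264 μm/a
carbon steel: T>10 °C ⇒ hinge -0.054·(12.2−10) = -0.1188
  SO₂ term: 1.77·2.7^0.52·exp(0.02·91-0.1188) = 16.26
  Cl⁻ term: 0.102·15.2^0.62·exp(0.033·91+0.04·12.2) = 18.09
  sum: 16.26 + 18.09 → r_corr = 34.35 μm/a
zinc: temperature factor f = -0.071·(2.2) = -0.1562
  SO₂ term: 0.0129·2.7^0.44·exp(0.046·91-0.1562) = 1.123
  Cl⁻ term: 0.0175·15.2^0.57·exp(0.008·91+0.085·12.2) = 0.4822
  sum: 1.123 + 0.4822 → r_corr = 1.606 μm/a
Ordering by μm/a: carbon steel (34.4) > copper (2.26) > zinc (1.61)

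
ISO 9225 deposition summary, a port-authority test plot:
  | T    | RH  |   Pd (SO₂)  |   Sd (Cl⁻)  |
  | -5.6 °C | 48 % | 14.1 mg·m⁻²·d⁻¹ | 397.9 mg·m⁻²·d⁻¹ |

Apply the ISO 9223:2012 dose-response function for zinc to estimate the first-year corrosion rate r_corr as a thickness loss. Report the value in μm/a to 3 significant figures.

r_corr = 0.692 μm/a

zinc: f(T) = +0.038·(T−10) [T≤10 °C] = -0.5928
  Pd branch = 0.0129·Pd^0.44·e^(0.046·RH+f) = 0.2078 μm/a
  Sd branch = 0.0175·Sd^0.57·e^(0.008·RH+0.085·T) = 0.4841 μm/a
  sum: 0.2078 + 0.4841 → r_corr = 0.692 μm/a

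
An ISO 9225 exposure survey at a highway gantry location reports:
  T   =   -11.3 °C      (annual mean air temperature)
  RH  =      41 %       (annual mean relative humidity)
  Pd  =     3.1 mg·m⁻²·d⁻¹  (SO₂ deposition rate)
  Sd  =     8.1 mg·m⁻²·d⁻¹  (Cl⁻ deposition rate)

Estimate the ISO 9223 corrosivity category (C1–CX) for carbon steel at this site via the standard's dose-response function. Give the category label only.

carbon steel: f(T) = +0.150·(T−10) [T≤10 °C] = -3.1950
  sulphur-dioxide contribution → 0.2965 μm/a
  chloride contribution → 0.9187 μm/a
  ⇒ r_corr(carbon steel) = 1.215 μm/a
ISO 9223 Table 2 (carbon steel): 0 < 1.22 ≤ 1.3 μm/a ⇒ C1

C1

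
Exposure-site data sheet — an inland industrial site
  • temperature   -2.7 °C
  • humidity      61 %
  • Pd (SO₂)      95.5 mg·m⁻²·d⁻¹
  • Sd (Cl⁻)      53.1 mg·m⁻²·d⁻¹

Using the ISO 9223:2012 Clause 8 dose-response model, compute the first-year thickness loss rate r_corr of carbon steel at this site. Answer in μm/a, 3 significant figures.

r_corr = 17.6 μm/a

carbon steel: temperature factor f = +0.150·(-12.7) = -1.9050
  SO₂ term: 1.77·95.5^0.52·exp(0.02·61-1.9050) = 9.552
  Sd branch = 0.102·Sd^0.62·e^(0.033·RH+0.04·T) = 8.044 μm/a
  sum: 9.552 + 8.044 → r_corr = 17.6 μm/a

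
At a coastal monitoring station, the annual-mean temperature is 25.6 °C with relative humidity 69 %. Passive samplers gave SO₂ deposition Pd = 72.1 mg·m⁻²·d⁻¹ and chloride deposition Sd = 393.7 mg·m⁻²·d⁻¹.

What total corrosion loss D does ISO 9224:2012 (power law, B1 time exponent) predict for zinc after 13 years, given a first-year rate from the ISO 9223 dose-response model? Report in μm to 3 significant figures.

D(13) = 70.3 μm

zinc: f(T) = -0.071·(T−10) [T>10 °C] = -1.1076
  sulphur-dioxide contribution → 0.6691 μm/a
  chloride contribution → 8.073 μm/a
  ⇒ r_corr(zinc) = 8.742 μm/a
Power-law: D(13) = r_corr · 13^0.813
  D(13) = 8.742 × 13^0.813 = 8.742 × 8.047 = 70.35 μm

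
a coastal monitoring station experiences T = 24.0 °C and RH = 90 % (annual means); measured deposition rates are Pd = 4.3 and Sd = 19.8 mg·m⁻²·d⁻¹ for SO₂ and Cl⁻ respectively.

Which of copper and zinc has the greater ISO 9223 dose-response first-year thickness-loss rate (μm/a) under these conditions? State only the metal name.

copper: f(T) = -0.080·(T−10) [T>10 °C] = -1.1200
  sulphur-dioxide contribution → 0.5113 μm/a
  chloride contribution → 1.9 μm/a
  ⇒ r_corr(copper) = 2.411 μm/a
zinc: temperature factor f = -0.071·(14.0) = -0.9940
  sulphur-dioxide contribution → 0.5696 μm/a
  chloride contribution → 1.516 μm/a
  ⇒ r_corr(zinc) = 2.086 μm/a
Ordering by μm/a: copper (2.41) > zinc (2.09)

copper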